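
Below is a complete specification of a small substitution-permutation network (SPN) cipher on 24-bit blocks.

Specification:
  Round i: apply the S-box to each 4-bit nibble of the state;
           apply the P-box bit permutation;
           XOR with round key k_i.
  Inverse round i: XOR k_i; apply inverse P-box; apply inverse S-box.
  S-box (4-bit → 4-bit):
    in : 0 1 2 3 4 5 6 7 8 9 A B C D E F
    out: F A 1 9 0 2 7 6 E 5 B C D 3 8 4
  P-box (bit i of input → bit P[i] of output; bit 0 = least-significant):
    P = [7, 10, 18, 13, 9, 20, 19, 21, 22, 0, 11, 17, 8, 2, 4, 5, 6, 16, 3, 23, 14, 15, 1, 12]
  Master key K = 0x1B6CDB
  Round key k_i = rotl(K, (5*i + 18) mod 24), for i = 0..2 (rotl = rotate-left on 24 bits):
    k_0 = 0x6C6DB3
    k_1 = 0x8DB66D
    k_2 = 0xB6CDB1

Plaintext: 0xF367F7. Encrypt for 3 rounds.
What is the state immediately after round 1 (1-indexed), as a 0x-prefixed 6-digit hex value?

s_0 = plaintext = 0xF367F7
s_1 = Round(s_0, k_0) = 0xE060E4
s_2 = Round(s_1, k_1) = 0x6EAF30
s_3 = Round(s_2, k_2) = 0x122217

0xE060E4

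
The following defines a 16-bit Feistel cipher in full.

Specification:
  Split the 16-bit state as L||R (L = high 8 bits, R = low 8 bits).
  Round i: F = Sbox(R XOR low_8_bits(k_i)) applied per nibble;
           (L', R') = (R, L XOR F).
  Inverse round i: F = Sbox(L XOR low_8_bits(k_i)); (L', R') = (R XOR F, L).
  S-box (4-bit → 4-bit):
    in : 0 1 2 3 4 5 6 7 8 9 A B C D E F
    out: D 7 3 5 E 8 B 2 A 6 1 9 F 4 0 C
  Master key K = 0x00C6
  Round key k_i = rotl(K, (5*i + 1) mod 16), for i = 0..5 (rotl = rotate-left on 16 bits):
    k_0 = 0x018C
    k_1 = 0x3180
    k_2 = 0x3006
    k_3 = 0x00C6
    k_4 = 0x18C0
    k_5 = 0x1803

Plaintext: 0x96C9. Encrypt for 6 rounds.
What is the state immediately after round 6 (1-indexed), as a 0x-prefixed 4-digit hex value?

0x8012

s_0 = plaintext = 0x96C9
s_1 = Round(s_0, k_0) = 0xC97E
s_2 = Round(s_1, k_1) = 0x7E09
s_3 = Round(s_2, k_2) = 0x09A2
s_4 = Round(s_3, k_3) = 0xA2B7
s_5 = Round(s_4, k_4) = 0xB780
s_6 = Round(s_5, k_5) = 0x8012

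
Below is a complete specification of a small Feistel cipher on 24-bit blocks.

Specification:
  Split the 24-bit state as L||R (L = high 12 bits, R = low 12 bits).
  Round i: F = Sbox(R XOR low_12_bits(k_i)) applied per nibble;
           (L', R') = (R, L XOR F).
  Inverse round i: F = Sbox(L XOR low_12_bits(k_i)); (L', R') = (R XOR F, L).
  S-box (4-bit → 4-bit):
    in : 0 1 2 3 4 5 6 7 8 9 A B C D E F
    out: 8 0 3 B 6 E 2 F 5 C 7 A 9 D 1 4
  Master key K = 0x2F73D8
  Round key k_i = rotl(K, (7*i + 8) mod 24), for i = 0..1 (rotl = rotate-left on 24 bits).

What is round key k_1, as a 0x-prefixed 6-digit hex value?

0xEC17B9

K = 0x2F73D8
k_0 = rotl(K, (7*0+8) mod 24) = rotl(K, 8) = 0x73D82F
k_1 = rotl(K, (7*1+8) mod 24) = rotl(K, 15) = 0xEC17B9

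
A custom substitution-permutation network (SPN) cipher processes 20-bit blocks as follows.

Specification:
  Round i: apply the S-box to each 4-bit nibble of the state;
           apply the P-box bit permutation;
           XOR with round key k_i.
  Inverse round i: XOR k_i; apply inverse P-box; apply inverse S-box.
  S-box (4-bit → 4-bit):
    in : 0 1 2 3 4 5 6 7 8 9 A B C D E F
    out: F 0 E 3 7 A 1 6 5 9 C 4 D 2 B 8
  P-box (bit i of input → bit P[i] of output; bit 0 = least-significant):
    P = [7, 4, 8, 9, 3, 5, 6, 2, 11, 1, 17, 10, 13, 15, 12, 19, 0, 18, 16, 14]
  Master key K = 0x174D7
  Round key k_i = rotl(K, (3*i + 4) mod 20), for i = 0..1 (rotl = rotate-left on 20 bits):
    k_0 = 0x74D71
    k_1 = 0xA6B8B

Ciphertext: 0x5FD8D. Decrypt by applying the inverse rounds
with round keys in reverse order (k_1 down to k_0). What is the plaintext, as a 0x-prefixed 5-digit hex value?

0xF6E9C

s_0 = ciphertext = 0x5FD8D
s_1 = InvRound(s_0, k_1) = 0x722FF
s_2 = InvRound(s_1, k_0) = 0xF6E9C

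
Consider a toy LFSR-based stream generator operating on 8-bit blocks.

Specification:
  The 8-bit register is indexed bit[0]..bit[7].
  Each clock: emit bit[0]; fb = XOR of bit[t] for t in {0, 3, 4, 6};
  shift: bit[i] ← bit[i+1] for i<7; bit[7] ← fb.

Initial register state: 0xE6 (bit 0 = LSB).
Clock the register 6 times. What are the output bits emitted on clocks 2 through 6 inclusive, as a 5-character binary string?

reg_0 = 0xE6
clock 1: out=0, reg = 0xF3
clock 2: out=1, reg = 0xF9
clock 3: out=1, reg = 0x7C
clock 4: out=0, reg = 0xBE
clock 5: out=0, reg = 0x5F
clock 6: out=1, reg = 0x2F

11001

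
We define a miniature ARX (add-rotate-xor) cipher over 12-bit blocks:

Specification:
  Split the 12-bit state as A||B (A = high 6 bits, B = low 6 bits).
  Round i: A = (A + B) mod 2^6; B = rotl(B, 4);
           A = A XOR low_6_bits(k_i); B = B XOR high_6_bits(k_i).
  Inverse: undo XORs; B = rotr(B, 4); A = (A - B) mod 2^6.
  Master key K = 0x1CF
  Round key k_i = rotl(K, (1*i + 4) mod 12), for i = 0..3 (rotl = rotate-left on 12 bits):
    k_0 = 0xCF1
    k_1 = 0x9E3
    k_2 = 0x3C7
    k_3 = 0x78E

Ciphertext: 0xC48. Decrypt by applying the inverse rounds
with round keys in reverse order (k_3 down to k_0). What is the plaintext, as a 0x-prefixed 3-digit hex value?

0x860

s_0 = ciphertext = 0xC48
s_1 = InvRound(s_0, k_3) = 0x999
s_2 = InvRound(s_1, k_2) = 0x219
s_3 = InvRound(s_2, k_1) = 0xC3B
s_4 = InvRound(s_3, k_0) = 0x860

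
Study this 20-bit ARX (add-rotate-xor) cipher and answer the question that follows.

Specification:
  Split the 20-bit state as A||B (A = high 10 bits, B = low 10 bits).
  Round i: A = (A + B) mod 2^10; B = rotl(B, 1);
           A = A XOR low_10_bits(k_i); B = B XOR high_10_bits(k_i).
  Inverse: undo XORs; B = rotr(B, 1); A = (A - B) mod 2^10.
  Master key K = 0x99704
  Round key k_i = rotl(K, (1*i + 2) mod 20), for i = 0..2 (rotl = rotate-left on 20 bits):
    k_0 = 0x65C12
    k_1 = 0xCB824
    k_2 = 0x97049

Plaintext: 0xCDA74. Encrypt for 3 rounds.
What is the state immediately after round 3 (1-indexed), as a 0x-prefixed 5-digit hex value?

0x2B5F8

s_0 = plaintext = 0xCDA74
s_1 = Round(s_0, k_0) = 0x6E17E
s_2 = Round(s_1, k_1) = 0xC49D2
s_3 = Round(s_2, k_2) = 0x2B5F8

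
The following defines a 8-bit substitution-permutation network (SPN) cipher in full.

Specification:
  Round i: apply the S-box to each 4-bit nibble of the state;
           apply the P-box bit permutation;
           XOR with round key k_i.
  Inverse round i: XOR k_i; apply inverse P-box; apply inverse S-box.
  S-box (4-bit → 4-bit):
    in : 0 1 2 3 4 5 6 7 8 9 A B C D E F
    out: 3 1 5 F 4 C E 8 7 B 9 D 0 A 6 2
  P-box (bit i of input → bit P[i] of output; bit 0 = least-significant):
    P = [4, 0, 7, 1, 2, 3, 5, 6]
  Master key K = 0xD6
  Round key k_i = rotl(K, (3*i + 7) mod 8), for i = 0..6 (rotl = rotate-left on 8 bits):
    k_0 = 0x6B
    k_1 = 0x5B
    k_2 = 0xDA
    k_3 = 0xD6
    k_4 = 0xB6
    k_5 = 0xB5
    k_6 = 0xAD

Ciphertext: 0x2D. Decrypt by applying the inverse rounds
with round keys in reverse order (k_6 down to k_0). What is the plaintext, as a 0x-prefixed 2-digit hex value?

s_0 = ciphertext = 0x2D
s_1 = InvRound(s_0, k_6) = 0xC4
s_2 = InvRound(s_1, k_5) = 0x50
s_3 = InvRound(s_2, k_4) = 0xB5
s_4 = InvRound(s_3, k_3) = 0x5D
s_5 = InvRound(s_4, k_2) = 0x16
s_6 = InvRound(s_5, k_1) = 0x9F
s_7 = InvRound(s_6, k_0) = 0xB2

0xB2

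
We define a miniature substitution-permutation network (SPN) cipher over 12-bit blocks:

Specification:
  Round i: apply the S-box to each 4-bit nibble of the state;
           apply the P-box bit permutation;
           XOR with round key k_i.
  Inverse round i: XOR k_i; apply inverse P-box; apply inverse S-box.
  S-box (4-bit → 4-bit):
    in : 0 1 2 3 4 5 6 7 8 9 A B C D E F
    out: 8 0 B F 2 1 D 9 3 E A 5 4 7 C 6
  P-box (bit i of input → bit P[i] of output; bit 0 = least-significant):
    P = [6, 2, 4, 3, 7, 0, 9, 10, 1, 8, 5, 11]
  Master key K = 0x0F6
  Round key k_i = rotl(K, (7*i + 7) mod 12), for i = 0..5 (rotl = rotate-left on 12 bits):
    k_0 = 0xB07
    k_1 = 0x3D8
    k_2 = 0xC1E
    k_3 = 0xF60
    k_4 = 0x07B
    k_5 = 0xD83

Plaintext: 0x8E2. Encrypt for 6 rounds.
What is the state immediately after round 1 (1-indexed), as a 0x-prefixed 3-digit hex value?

s_0 = plaintext = 0x8E2
s_1 = Round(s_0, k_0) = 0xC49
s_2 = Round(s_1, k_1) = 0x3E5
s_3 = Round(s_2, k_2) = 0x37C
s_4 = Round(s_3, k_3) = 0x2D2
s_5 = Round(s_4, k_4) = 0xBB4
s_6 = Round(s_5, k_5) = 0xF25

0xC49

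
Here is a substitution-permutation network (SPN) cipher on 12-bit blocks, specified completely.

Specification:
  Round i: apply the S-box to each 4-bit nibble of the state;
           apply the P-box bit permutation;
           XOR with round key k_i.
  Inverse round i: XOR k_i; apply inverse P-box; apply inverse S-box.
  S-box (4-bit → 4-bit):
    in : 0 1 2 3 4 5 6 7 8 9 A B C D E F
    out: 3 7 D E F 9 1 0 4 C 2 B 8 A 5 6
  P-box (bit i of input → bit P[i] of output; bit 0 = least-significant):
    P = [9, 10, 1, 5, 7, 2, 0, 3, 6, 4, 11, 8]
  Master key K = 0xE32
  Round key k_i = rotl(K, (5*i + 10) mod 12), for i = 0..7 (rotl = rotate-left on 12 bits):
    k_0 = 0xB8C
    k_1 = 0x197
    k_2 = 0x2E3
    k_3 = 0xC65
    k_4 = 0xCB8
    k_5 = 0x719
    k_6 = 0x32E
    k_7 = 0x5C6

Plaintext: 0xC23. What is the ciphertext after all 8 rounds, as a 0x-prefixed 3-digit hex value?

0x8DA

s_0 = plaintext = 0xC23
s_1 = Round(s_0, k_0) = 0xE27
s_2 = Round(s_1, k_1) = 0x95E
s_3 = Round(s_2, k_2) = 0x969
s_4 = Round(s_3, k_3) = 0x5C7
s_5 = Round(s_4, k_4) = 0xDF0
s_6 = Round(s_5, k_5) = 0x00C
s_7 = Round(s_6, k_6) = 0x3DA
s_8 = Round(s_7, k_7) = 0x8DA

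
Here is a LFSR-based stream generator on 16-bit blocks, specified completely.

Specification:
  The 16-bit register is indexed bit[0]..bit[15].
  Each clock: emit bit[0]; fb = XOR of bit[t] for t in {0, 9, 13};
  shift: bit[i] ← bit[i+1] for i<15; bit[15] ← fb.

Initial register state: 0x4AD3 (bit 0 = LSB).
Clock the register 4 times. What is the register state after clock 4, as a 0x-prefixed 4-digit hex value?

0x44AD

reg_0 = 0x4AD3
clock 1: out=1, reg = 0x2569
clock 2: out=1, reg = 0x12B4
clock 3: out=0, reg = 0x895A
clock 4: out=0, reg = 0x44AD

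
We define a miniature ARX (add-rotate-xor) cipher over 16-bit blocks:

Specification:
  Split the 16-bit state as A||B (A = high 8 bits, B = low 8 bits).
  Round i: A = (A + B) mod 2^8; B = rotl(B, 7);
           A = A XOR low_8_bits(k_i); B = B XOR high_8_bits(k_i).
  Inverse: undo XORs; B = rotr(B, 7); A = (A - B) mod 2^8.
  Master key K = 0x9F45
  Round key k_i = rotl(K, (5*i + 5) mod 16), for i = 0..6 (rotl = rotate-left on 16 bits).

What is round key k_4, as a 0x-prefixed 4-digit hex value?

0x8B3E

K = 0x9F45
k_0 = rotl(K, (5*0+5) mod 16) = rotl(K, 5) = 0xE8B3
k_1 = rotl(K, (5*1+5) mod 16) = rotl(K, 10) = 0x167D
k_2 = rotl(K, (5*2+5) mod 16) = rotl(K, 15) = 0xCFA2
k_3 = rotl(K, (5*3+5) mod 16) = rotl(K, 4) = 0xF459
k_4 = rotl(K, (5*4+5) mod 16) = rotl(K, 9) = 0x8B3E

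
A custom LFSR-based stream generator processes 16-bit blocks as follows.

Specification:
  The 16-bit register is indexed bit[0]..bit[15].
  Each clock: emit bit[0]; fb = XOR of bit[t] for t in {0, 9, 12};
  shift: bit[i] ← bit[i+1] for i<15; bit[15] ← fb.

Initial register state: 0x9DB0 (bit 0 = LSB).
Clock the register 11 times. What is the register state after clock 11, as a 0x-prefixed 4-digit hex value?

0xC0F3

reg_0 = 0x9DB0
clock 1: out=0, reg = 0xCED8
clock 2: out=0, reg = 0xE76C
clock 3: out=0, reg = 0xF3B6
clock 4: out=0, reg = 0x79DB
clock 5: out=1, reg = 0x3CED
clock 6: out=1, reg = 0x1E76
clock 7: out=0, reg = 0x0F3B
clock 8: out=1, reg = 0x079D
clock 9: out=1, reg = 0x03CE
clock 10: out=0, reg = 0x81E7
clock 11: out=1, reg = 0xC0F3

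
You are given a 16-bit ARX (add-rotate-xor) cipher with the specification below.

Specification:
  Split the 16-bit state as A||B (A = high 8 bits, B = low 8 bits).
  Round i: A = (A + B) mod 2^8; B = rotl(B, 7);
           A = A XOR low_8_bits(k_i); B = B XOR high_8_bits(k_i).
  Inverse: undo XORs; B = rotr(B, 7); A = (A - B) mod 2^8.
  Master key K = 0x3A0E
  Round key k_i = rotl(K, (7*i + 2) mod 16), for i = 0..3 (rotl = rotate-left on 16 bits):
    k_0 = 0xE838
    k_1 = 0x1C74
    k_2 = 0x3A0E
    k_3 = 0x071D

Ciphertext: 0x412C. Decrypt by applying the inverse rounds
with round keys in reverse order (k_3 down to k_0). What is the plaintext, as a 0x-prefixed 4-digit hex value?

s_0 = ciphertext = 0x412C
s_1 = InvRound(s_0, k_3) = 0x0656
s_2 = InvRound(s_1, k_2) = 0x30D8
s_3 = InvRound(s_2, k_1) = 0xBB89
s_4 = InvRound(s_3, k_0) = 0xC1C2

0xC1C2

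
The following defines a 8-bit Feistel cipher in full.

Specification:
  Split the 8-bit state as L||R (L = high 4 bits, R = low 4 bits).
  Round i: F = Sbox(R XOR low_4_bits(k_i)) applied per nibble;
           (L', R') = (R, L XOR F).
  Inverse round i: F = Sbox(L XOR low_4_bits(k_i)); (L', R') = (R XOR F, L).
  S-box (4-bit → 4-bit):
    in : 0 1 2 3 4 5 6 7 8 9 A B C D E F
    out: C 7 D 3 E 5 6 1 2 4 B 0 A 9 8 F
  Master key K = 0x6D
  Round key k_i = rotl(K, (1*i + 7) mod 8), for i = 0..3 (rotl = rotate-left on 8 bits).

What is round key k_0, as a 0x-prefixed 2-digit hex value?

K = 0x6D
k_0 = rotl(K, (1*0+7) mod 8) = rotl(K, 7) = 0xB6

0xB6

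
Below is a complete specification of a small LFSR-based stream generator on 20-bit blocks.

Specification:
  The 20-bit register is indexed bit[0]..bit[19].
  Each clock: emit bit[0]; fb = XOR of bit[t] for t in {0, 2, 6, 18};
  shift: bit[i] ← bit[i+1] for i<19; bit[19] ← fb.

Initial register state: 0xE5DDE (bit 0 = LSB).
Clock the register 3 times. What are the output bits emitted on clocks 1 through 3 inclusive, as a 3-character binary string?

011

reg_0 = 0xE5DDE
clock 1: out=0, reg = 0xF2EEF
clock 2: out=1, reg = 0x79777
clock 3: out=1, reg = 0x3CBBB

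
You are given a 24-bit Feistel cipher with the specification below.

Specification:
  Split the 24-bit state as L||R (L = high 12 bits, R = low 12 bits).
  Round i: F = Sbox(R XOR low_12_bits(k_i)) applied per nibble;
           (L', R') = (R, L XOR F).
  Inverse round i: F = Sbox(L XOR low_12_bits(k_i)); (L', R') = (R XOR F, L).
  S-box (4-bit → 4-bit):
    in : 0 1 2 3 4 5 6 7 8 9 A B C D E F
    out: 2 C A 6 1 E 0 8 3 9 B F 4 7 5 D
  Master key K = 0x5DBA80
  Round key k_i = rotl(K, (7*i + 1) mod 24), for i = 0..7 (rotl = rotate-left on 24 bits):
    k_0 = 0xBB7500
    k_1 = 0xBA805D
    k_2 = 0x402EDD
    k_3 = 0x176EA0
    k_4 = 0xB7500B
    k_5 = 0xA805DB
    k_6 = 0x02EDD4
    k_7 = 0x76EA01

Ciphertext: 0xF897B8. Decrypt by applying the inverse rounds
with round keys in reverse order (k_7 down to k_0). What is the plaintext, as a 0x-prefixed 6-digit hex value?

0x89DA79

s_0 = ciphertext = 0xF897B8
s_1 = InvRound(s_0, k_7) = 0x98BF89
s_2 = InvRound(s_1, k_6) = 0xE6498B
s_3 = InvRound(s_2, k_5) = 0x676E64
s_4 = InvRound(s_3, k_4) = 0xEE3676
s_5 = InvRound(s_4, k_3) = 0x460EE3
s_6 = InvRound(s_5, k_2) = 0x514460
s_7 = InvRound(s_6, k_1) = 0xA79514
s_8 = InvRound(s_7, k_0) = 0x89DA79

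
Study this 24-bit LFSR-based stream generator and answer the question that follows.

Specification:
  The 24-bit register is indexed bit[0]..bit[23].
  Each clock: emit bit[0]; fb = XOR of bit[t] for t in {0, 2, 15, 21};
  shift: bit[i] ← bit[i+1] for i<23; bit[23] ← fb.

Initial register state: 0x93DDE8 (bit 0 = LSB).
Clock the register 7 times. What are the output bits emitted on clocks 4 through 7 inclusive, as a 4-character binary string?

1011

reg_0 = 0x93DDE8
clock 1: out=0, reg = 0xC9EEF4
clock 2: out=0, reg = 0x64F77A
clock 3: out=0, reg = 0x327BBD
clock 4: out=1, reg = 0x993DDE
clock 5: out=0, reg = 0xCC9EEF
clock 6: out=1, reg = 0xE64F77
clock 7: out=1, reg = 0xF327BB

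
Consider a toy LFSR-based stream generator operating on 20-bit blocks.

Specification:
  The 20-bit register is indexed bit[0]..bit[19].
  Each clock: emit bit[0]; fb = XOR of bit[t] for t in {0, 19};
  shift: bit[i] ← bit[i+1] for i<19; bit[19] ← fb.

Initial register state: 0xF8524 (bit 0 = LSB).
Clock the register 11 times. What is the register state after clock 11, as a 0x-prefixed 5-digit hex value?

0x9C7F0

reg_0 = 0xF8524
clock 1: out=0, reg = 0xFC292
clock 2: out=0, reg = 0xFE149
clock 3: out=1, reg = 0x7F0A4
clock 4: out=0, reg = 0x3F852
clock 5: out=0, reg = 0x1FC29
clock 6: out=1, reg = 0x8FE14
clock 7: out=0, reg = 0xC7F0A
clock 8: out=0, reg = 0xE3F85
clock 9: out=1, reg = 0x71FC2
clock 10: out=0, reg = 0x38FE1
clock 11: out=1, reg = 0x9C7F0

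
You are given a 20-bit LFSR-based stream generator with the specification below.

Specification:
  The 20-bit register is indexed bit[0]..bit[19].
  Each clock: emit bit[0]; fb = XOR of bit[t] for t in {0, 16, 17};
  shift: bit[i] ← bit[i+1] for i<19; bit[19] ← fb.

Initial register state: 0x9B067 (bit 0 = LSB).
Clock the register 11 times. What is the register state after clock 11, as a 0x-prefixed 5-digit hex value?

reg_0 = 0x9B067
clock 1: out=1, reg = 0x4D833
clock 2: out=1, reg = 0xA6C19
clock 3: out=1, reg = 0x5360C
clock 4: out=0, reg = 0xA9B06
clock 5: out=0, reg = 0xD4D83
clock 6: out=1, reg = 0x6A6C1
clock 7: out=1, reg = 0x35360
clock 8: out=0, reg = 0x1A9B0
clock 9: out=0, reg = 0x8D4D8
clock 10: out=0, reg = 0x46A6C
clock 11: out=0, reg = 0x23536

0x23536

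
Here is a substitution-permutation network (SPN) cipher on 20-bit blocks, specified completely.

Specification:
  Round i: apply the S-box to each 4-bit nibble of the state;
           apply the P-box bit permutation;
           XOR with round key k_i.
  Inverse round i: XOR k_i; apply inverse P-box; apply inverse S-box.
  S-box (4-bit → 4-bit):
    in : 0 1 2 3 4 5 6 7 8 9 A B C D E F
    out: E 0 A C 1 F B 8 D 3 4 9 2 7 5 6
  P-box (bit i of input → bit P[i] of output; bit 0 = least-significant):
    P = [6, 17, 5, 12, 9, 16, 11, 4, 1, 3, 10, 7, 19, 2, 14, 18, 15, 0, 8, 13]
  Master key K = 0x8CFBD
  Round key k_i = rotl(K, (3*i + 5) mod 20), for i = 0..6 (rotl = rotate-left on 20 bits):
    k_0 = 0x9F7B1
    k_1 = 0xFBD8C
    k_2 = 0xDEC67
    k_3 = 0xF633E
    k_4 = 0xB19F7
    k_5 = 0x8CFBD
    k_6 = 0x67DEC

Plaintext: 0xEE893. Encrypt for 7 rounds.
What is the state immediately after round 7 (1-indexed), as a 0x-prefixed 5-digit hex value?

s_0 = plaintext = 0xEE893
s_1 = Round(s_0, k_0) = 0x02013
s_2 = Round(s_1, k_1) = 0xB8821
s_3 = Round(s_2, k_2) = 0x008F5
s_4 = Round(s_3, k_3) = 0x81ED9
s_5 = Round(s_4, k_4) = 0x8B6B5
s_6 = Round(s_5, k_5) = 0x67C47
s_7 = Round(s_6, k_6) = 0x2CFE5

0x2CFE5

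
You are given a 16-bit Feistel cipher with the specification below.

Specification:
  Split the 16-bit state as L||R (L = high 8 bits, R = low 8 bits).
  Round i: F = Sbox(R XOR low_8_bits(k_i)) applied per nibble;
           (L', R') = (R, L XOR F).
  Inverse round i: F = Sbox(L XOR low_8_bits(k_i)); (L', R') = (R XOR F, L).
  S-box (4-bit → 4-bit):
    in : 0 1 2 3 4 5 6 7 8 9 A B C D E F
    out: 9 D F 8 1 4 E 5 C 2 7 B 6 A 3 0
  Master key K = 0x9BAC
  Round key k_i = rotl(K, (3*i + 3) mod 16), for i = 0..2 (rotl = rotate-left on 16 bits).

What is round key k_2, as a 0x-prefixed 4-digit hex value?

K = 0x9BAC
k_0 = rotl(K, (3*0+3) mod 16) = rotl(K, 3) = 0xDD64
k_1 = rotl(K, (3*1+3) mod 16) = rotl(K, 6) = 0xEB26
k_2 = rotl(K, (3*2+3) mod 16) = rotl(K, 9) = 0x5937

0x5937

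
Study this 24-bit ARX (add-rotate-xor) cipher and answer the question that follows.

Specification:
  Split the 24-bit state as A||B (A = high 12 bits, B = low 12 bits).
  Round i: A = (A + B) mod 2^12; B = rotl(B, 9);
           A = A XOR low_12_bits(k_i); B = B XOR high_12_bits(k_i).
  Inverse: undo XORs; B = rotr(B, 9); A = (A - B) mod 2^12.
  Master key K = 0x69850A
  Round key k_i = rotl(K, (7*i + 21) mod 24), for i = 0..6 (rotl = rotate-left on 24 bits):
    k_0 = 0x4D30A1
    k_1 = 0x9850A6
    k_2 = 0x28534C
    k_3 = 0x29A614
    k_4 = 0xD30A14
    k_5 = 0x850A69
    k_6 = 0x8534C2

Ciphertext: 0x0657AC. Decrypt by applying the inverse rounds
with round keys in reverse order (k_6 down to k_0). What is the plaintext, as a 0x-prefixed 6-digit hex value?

0xF03D6E

s_0 = ciphertext = 0x0657AC
s_1 = InvRound(s_0, k_6) = 0x4A8FFF
s_2 = InvRound(s_1, k_5) = 0x146D7B
s_3 = InvRound(s_2, k_4) = 0x8FA258
s_4 = InvRound(s_3, k_3) = 0x8DE610
s_5 = InvRound(s_4, k_2) = 0x6E84AA
s_6 = InvRound(s_5, k_1) = 0xCD097E
s_7 = InvRound(s_6, k_0) = 0xF03D6E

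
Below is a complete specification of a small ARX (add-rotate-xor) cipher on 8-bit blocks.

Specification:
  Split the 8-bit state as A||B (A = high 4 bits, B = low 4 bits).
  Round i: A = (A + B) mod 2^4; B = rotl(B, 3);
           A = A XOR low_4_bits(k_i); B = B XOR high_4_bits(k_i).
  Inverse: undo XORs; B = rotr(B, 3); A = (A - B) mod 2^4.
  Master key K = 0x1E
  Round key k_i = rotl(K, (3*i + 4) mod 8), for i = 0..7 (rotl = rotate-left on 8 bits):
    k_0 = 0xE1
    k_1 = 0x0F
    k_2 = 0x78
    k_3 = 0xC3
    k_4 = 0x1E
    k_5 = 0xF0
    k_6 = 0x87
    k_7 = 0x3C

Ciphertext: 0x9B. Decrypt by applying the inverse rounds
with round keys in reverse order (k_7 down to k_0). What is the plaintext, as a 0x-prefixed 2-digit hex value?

0x1B

s_0 = ciphertext = 0x9B
s_1 = InvRound(s_0, k_7) = 0x41
s_2 = InvRound(s_1, k_6) = 0x03
s_3 = InvRound(s_2, k_5) = 0x79
s_4 = InvRound(s_3, k_4) = 0x81
s_5 = InvRound(s_4, k_3) = 0x0B
s_6 = InvRound(s_5, k_2) = 0xF9
s_7 = InvRound(s_6, k_1) = 0xD3
s_8 = InvRound(s_7, k_0) = 0x1B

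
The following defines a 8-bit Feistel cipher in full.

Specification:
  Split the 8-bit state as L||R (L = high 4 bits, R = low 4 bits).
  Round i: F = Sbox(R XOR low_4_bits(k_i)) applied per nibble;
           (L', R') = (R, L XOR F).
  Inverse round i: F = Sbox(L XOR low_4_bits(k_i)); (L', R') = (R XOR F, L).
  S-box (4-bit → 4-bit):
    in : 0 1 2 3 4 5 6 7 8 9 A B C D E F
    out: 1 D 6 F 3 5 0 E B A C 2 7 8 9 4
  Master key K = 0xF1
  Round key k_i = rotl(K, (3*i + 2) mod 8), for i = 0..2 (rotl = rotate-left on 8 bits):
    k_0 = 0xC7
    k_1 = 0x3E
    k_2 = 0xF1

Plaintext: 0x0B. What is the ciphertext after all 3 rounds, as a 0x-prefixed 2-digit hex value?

s_0 = plaintext = 0x0B
s_1 = Round(s_0, k_0) = 0xB7
s_2 = Round(s_1, k_1) = 0x71
s_3 = Round(s_2, k_2) = 0x16

0x16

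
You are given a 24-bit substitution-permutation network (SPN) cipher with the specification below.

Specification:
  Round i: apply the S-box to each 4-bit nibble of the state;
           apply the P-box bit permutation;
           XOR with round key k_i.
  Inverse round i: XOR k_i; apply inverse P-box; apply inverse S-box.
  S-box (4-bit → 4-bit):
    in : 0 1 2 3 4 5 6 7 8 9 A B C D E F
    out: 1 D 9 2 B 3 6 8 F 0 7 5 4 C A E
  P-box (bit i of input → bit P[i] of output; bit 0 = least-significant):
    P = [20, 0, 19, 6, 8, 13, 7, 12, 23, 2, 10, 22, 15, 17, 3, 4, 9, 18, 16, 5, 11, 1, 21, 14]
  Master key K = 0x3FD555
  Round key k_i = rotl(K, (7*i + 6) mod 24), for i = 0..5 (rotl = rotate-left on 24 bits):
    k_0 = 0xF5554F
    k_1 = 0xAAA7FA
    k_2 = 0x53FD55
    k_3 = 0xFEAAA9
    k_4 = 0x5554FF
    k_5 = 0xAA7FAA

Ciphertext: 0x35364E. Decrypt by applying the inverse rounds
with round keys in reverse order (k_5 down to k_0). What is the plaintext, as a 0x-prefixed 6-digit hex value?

0x84D5E0

s_0 = ciphertext = 0x35364E
s_1 = InvRound(s_0, k_5) = 0x2F35B1
s_2 = InvRound(s_1, k_4) = 0xF96E51
s_3 = InvRound(s_2, k_3) = 0x7F8CC7
s_4 = InvRound(s_3, k_2) = 0xF3798C
s_5 = InvRound(s_4, k_1) = 0x412F71
s_6 = InvRound(s_5, k_0) = 0x84D5E0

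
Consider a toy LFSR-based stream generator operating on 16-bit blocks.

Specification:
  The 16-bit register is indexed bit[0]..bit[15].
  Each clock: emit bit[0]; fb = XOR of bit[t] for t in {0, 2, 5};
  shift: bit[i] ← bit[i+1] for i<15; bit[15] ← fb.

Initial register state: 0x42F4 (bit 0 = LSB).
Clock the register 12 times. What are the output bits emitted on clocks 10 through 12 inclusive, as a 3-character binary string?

100

reg_0 = 0x42F4
clock 1: out=0, reg = 0x217A
clock 2: out=0, reg = 0x90BD
clock 3: out=1, reg = 0xC85E
clock 4: out=0, reg = 0xE42F
clock 5: out=1, reg = 0xF217
clock 6: out=1, reg = 0x790B
clock 7: out=1, reg = 0xBC85
clock 8: out=1, reg = 0x5E42
clock 9: out=0, reg = 0x2F21
clock 10: out=1, reg = 0x1790
clock 11: out=0, reg = 0x0BC8
clock 12: out=0, reg = 0x05E4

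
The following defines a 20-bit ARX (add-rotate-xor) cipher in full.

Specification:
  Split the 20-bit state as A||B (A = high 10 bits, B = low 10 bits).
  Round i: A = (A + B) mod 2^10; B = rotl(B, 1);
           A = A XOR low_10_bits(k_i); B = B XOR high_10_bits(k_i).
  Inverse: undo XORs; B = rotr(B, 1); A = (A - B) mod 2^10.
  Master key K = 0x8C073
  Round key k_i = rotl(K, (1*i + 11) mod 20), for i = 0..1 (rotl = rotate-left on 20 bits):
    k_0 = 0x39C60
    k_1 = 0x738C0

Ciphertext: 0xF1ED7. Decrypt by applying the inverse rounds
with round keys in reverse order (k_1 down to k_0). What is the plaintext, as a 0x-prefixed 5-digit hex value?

0xD9BB5

s_0 = ciphertext = 0xF1ED7
s_1 = InvRound(s_0, k_1) = 0xDEF8C
s_2 = InvRound(s_1, k_0) = 0xD9BB5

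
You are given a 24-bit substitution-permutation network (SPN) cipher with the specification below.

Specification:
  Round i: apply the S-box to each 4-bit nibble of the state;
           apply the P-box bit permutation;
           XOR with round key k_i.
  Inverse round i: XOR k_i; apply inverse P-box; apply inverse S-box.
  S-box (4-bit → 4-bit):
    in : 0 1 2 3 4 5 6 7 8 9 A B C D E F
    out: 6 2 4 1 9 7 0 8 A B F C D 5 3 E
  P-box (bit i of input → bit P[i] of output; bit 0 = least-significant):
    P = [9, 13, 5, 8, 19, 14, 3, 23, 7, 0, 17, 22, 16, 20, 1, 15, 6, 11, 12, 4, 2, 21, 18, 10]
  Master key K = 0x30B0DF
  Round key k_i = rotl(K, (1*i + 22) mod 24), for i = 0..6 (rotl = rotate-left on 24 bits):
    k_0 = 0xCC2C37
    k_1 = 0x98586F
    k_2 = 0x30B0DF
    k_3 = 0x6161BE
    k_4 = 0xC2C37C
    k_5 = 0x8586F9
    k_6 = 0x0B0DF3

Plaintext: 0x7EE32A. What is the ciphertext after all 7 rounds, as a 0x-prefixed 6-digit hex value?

s_0 = plaintext = 0x7EE32A
s_1 = Round(s_0, k_0) = 0xDD03DF
s_2 = Round(s_1, k_1) = 0x846981
s_3 = Round(s_2, k_2) = 0xD0D40E
s_4 = Round(s_3, k_3) = 0x241B30
s_5 = Round(s_4, k_4) = 0x9CE30C
s_6 = Round(s_5, k_5) = 0xB4D105
s_7 = Round(s_6, k_6) = 0x0E6B88

0x0E6B88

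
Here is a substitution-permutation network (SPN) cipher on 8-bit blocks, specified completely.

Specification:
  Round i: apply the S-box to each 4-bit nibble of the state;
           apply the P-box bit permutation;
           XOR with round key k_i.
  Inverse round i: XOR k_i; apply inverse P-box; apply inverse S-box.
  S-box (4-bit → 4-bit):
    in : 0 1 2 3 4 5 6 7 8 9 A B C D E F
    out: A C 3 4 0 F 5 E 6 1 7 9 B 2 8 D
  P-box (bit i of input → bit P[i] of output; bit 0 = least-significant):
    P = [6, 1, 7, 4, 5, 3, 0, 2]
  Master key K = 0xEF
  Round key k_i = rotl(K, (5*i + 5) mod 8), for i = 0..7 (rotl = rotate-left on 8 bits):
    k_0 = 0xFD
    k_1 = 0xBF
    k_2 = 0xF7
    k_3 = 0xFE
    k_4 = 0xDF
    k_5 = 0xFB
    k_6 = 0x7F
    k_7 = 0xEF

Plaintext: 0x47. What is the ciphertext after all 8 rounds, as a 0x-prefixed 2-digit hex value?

s_0 = plaintext = 0x47
s_1 = Round(s_0, k_0) = 0x6F
s_2 = Round(s_1, k_1) = 0x4E
s_3 = Round(s_2, k_2) = 0xE7
s_4 = Round(s_3, k_3) = 0x68
s_5 = Round(s_4, k_4) = 0x7C
s_6 = Round(s_5, k_5) = 0xA4
s_7 = Round(s_6, k_6) = 0x56
s_8 = Round(s_7, k_7) = 0x02

0x02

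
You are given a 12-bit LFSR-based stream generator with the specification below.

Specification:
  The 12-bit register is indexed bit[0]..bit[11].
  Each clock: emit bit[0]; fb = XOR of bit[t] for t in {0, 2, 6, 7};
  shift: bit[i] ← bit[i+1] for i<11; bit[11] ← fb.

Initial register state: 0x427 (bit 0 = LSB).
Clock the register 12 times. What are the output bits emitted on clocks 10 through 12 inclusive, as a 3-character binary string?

010

reg_0 = 0x427
clock 1: out=1, reg = 0x213
clock 2: out=1, reg = 0x909
clock 3: out=1, reg = 0xC84
clock 4: out=0, reg = 0x642
clock 5: out=0, reg = 0xB21
clock 6: out=1, reg = 0xD90
clock 7: out=0, reg = 0xEC8
clock 8: out=0, reg = 0x764
clock 9: out=0, reg = 0x3B2
clock 10: out=0, reg = 0x9D9
clock 11: out=1, reg = 0xCEC
clock 12: out=0, reg = 0xE76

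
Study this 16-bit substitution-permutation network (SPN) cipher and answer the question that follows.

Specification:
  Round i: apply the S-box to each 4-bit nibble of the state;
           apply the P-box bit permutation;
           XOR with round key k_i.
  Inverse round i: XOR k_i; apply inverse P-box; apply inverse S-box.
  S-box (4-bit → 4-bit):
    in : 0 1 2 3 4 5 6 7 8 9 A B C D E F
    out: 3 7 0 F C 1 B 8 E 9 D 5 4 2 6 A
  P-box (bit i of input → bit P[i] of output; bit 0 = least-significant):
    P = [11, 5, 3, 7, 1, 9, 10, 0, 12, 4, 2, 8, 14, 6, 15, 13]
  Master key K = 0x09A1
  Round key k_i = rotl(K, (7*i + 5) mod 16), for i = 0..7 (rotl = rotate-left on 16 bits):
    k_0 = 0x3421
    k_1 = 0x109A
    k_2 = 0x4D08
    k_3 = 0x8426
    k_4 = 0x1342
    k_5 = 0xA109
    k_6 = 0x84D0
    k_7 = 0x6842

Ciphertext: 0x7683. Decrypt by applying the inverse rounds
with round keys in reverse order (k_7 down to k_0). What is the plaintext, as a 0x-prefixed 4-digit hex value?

s_0 = ciphertext = 0x7683
s_1 = InvRound(s_0, k_7) = 0xD589
s_2 = InvRound(s_1, k_6) = 0x067C
s_3 = InvRound(s_2, k_5) = 0x888D
s_4 = InvRound(s_3, k_4) = 0xEA6A
s_5 = InvRound(s_4, k_3) = 0x6CEB
s_6 = InvRound(s_5, k_2) = 0xF79F
s_7 = InvRound(s_6, k_1) = 0xA482
s_8 = InvRound(s_7, k_0) = 0xC59F

0xC59F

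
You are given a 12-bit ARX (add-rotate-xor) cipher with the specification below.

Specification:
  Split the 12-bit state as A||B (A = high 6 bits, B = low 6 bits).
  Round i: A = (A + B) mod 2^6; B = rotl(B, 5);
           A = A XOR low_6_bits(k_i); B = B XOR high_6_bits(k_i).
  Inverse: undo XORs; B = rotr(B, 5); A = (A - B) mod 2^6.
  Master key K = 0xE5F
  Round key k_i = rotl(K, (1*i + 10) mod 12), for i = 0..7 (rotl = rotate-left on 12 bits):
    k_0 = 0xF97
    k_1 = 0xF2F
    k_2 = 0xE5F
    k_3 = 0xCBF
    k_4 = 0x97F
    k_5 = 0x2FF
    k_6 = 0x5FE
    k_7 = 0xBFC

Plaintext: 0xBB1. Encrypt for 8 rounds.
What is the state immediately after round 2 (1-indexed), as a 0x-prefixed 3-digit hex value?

s_0 = plaintext = 0xBB1
s_1 = Round(s_0, k_0) = 0x206
s_2 = Round(s_1, k_1) = 0x87F
s_3 = Round(s_2, k_2) = 0xFC6
s_4 = Round(s_3, k_3) = 0xEB1
s_5 = Round(s_4, k_4) = 0x51D
s_6 = Round(s_5, k_5) = 0x3A5
s_7 = Round(s_6, k_6) = 0x365
s_8 = Round(s_7, k_7) = 0x39D

0x87F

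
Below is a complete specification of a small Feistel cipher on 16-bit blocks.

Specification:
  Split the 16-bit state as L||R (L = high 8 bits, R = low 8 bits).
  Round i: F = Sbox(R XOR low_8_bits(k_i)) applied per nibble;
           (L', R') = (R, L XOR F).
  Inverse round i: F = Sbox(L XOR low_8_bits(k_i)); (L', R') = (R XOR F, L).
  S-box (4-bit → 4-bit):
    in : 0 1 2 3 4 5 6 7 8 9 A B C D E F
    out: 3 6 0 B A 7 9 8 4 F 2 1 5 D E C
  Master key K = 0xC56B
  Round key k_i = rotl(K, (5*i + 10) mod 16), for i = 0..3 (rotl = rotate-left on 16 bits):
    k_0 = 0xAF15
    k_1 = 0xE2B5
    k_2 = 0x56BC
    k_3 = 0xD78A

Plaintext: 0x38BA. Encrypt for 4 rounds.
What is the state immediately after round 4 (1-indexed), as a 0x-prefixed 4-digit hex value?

s_0 = plaintext = 0x38BA
s_1 = Round(s_0, k_0) = 0xBA14
s_2 = Round(s_1, k_1) = 0x149C
s_3 = Round(s_2, k_2) = 0x9C17
s_4 = Round(s_3, k_3) = 0x1761

0x1761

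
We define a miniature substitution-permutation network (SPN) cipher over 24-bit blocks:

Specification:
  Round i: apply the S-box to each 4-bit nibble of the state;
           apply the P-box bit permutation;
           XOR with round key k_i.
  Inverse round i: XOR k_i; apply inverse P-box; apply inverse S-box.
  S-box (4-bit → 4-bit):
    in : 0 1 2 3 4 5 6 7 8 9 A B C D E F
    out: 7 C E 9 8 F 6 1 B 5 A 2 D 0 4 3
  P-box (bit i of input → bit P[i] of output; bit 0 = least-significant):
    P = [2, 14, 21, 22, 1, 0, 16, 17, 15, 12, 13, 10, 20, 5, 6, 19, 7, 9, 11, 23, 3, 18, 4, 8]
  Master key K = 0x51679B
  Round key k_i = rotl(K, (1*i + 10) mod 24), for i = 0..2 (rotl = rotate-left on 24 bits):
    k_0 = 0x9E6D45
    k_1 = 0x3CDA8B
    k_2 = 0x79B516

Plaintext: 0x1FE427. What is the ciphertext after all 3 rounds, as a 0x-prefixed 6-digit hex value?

0x01D421

s_0 = plaintext = 0x1FE427
s_1 = Round(s_0, k_0) = 0x9D6A90
s_2 = Round(s_1, k_1) = 0x1D8EF5
s_3 = Round(s_2, k_2) = 0x01D421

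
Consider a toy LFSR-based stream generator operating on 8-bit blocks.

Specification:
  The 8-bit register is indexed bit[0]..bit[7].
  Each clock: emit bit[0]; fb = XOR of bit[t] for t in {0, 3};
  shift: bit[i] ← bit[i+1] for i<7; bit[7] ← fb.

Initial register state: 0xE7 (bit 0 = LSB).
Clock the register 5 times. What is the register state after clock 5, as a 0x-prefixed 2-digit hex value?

0xDF

reg_0 = 0xE7
clock 1: out=1, reg = 0xF3
clock 2: out=1, reg = 0xF9
clock 3: out=1, reg = 0x7C
clock 4: out=0, reg = 0xBE
clock 5: out=0, reg = 0xDF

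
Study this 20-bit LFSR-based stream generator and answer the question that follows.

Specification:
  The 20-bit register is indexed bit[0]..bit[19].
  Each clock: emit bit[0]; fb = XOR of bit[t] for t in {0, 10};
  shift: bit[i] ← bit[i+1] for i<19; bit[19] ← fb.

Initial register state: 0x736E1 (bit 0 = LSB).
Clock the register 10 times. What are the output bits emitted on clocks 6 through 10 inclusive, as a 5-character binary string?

11101

reg_0 = 0x736E1
clock 1: out=1, reg = 0x39B70
clock 2: out=0, reg = 0x1CDB8
clock 3: out=0, reg = 0x8E6DC
clock 4: out=0, reg = 0xC736E
clock 5: out=0, reg = 0x639B7
clock 6: out=1, reg = 0xB1CDB
clock 7: out=1, reg = 0x58E6D
clock 8: out=1, reg = 0x2C736
clock 9: out=0, reg = 0x9639B
clock 10: out=1, reg = 0xCB1CD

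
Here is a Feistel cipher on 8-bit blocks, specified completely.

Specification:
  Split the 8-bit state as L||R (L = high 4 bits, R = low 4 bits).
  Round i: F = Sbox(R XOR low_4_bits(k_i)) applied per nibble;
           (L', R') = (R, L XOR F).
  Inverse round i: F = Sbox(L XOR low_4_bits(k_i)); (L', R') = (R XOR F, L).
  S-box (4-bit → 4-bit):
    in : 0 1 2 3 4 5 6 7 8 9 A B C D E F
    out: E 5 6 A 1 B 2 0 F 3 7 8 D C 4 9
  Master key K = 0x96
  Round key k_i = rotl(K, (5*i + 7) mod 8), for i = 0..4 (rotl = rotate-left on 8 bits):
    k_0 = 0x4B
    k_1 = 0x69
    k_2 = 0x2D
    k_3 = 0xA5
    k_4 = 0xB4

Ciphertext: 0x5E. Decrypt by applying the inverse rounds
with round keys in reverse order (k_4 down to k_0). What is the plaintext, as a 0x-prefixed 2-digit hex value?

0xC8

s_0 = ciphertext = 0x5E
s_1 = InvRound(s_0, k_4) = 0xB5
s_2 = InvRound(s_1, k_3) = 0x1B
s_3 = InvRound(s_2, k_2) = 0x61
s_4 = InvRound(s_3, k_1) = 0x86
s_5 = InvRound(s_4, k_0) = 0xC8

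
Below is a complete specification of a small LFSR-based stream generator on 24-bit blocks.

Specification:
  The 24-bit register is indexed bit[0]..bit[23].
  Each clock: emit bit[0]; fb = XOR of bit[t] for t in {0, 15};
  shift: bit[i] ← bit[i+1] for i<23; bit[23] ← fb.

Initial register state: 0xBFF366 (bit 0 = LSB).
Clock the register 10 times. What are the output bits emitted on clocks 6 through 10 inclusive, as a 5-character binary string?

11011

reg_0 = 0xBFF366
clock 1: out=0, reg = 0xDFF9B3
clock 2: out=1, reg = 0x6FFCD9
clock 3: out=1, reg = 0x37FE6C
clock 4: out=0, reg = 0x9BFF36
clock 5: out=0, reg = 0xCDFF9B
clock 6: out=1, reg = 0x66FFCD
clock 7: out=1, reg = 0x337FE6
clock 8: out=0, reg = 0x19BFF3
clock 9: out=1, reg = 0x0CDFF9
clock 10: out=1, reg = 0x066FFC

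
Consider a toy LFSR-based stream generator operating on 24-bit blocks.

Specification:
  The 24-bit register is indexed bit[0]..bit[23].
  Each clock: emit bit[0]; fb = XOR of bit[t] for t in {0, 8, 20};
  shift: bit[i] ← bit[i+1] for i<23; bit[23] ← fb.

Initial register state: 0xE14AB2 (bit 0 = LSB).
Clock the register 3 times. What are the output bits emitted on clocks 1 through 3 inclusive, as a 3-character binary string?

010

reg_0 = 0xE14AB2
clock 1: out=0, reg = 0x70A559
clock 2: out=1, reg = 0xB852AC
clock 3: out=0, reg = 0xDC2956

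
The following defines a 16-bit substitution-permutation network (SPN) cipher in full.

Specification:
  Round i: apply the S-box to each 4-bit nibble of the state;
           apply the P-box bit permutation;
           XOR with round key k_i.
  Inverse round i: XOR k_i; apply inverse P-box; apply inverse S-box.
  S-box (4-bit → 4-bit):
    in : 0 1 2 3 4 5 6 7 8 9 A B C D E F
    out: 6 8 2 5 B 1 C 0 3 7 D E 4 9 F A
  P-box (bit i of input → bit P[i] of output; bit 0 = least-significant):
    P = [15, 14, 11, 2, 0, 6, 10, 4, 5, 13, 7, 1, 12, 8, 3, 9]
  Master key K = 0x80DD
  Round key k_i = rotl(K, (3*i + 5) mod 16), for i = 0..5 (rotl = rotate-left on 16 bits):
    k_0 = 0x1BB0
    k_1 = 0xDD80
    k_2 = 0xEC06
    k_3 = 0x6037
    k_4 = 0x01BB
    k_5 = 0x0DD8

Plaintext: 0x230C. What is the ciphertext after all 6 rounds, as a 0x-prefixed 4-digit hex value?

0xA59B

s_0 = plaintext = 0x230C
s_1 = Round(s_0, k_0) = 0x1650
s_2 = Round(s_1, k_1) = 0x9703
s_3 = Round(s_2, k_2) = 0x714E
s_4 = Round(s_3, k_3) = 0xA860
s_5 = Round(s_4, k_4) = 0x7F83
s_6 = Round(s_5, k_5) = 0xA59B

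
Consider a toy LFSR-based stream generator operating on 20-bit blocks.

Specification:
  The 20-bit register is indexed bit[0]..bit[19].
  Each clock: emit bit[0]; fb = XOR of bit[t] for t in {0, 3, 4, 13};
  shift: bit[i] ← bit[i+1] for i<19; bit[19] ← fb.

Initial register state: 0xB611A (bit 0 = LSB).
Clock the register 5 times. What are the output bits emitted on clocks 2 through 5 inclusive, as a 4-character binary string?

1011

reg_0 = 0xB611A
clock 1: out=0, reg = 0xDB08D
clock 2: out=1, reg = 0xED846
clock 3: out=0, reg = 0x76C23
clock 4: out=1, reg = 0x3B611
clock 5: out=1, reg = 0x9DB08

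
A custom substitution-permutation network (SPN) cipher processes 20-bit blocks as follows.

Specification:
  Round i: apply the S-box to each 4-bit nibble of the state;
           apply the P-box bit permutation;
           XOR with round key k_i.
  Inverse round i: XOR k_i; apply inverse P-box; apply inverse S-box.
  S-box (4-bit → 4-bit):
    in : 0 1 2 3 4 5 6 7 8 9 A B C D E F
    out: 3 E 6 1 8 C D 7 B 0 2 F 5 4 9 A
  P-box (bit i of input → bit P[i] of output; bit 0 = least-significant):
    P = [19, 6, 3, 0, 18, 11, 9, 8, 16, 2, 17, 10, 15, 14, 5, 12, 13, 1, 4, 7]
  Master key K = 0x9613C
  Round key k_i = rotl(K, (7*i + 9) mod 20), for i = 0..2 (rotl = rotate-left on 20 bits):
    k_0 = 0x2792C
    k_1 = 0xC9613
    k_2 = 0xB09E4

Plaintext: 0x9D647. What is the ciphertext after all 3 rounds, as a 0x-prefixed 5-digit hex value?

0xC190A

s_0 = plaintext = 0x9D647
s_1 = Round(s_0, k_0) = 0x97C44
s_2 = Round(s_1, k_1) = 0xF5732
s_3 = Round(s_2, k_2) = 0xC190A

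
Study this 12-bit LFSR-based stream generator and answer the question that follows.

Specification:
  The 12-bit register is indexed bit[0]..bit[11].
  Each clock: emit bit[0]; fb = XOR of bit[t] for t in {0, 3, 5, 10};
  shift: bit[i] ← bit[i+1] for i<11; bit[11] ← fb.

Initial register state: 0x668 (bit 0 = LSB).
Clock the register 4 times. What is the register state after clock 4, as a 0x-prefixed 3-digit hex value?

0xB66

reg_0 = 0x668
clock 1: out=0, reg = 0xB34
clock 2: out=0, reg = 0xD9A
clock 3: out=0, reg = 0x6CD
clock 4: out=1, reg = 0xB66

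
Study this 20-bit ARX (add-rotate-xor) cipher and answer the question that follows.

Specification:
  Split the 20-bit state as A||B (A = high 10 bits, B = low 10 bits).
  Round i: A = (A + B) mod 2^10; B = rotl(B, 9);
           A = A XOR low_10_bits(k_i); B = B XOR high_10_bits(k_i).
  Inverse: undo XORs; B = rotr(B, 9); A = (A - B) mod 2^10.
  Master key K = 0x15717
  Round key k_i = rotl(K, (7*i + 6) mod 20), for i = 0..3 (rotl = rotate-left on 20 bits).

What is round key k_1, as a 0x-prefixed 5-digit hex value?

0x2E2AE

K = 0x15717
k_0 = rotl(K, (7*0+6) mod 20) = rotl(K, 6) = 0x5C5C5
k_1 = rotl(K, (7*1+6) mod 20) = rotl(K, 13) = 0x2E2AE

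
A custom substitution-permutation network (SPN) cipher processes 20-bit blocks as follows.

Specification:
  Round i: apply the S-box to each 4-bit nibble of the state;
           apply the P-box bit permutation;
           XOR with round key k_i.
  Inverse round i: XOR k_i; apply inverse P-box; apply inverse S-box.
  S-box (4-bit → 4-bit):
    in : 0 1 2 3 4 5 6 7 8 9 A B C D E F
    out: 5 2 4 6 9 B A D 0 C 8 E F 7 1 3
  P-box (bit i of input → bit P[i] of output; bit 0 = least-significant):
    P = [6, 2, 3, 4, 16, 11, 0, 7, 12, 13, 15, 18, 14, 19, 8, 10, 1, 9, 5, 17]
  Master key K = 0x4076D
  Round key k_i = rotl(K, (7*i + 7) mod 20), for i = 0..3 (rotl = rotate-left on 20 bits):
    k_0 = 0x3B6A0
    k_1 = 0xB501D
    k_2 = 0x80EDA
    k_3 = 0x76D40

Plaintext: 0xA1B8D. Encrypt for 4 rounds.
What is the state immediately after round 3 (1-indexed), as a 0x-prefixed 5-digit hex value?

0xAC156

s_0 = plaintext = 0xA1B8D
s_1 = Round(s_0, k_0) = 0xD16EC
s_2 = Round(s_1, k_1) = 0x67263
s_3 = Round(s_2, k_2) = 0xAC156
s_4 = Round(s_3, k_3) = 0xC00D4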